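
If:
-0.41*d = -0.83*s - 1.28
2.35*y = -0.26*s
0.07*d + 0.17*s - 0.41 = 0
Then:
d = 4.37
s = 0.61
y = -0.07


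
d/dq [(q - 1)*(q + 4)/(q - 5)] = (q^2 - 10*q - 11)/(q^2 - 10*q + 25)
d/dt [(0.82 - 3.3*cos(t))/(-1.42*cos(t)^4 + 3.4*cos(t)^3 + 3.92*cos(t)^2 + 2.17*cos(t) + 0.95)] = (14.058*cos(t)^4 - 27.0976*cos(t)^3 - 4.572*cos(t)^2 + 6.4288*cos(t) + 4.9144)*sin(t)/(2.0164*cos(t)^8 - 9.656*cos(t)^7 + 0.427199999999999*cos(t)^6 + 20.4932*cos(t)^5 + 27.4244*cos(t)^4 + 23.4728*cos(t)^3 + 12.1569*cos(t)^2 + 4.123*cos(t) + 0.9025)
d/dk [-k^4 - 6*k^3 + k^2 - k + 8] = -4*k^3 - 18*k^2 + 2*k - 1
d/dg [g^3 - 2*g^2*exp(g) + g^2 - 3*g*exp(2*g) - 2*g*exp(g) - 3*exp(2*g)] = -2*g^2*exp(g) + 3*g^2 - 6*g*exp(2*g) - 6*g*exp(g) + 2*g - 9*exp(2*g) - 2*exp(g)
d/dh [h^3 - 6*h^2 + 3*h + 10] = 3*h^2 - 12*h + 3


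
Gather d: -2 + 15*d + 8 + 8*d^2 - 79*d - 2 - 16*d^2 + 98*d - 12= -8*d^2 + 34*d - 8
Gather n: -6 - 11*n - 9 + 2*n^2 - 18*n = 2*n^2 - 29*n - 15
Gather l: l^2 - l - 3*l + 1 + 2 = l^2 - 4*l + 3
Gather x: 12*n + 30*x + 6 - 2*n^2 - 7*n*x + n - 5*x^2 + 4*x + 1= -2*n^2 + 13*n - 5*x^2 + x*(34 - 7*n) + 7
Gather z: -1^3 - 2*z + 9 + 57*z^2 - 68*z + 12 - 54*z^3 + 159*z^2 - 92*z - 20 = -54*z^3 + 216*z^2 - 162*z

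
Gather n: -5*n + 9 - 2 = 7 - 5*n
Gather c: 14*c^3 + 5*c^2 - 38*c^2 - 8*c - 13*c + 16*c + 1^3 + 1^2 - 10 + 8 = 14*c^3 - 33*c^2 - 5*c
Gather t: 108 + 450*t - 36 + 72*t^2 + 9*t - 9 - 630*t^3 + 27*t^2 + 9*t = -630*t^3 + 99*t^2 + 468*t + 63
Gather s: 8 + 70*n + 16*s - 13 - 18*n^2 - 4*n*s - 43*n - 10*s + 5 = -18*n^2 + 27*n + s*(6 - 4*n)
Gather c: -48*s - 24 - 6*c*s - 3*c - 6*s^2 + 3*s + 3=c*(-6*s - 3) - 6*s^2 - 45*s - 21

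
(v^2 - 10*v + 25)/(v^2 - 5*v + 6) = (v^2 - 10*v + 25)/(v^2 - 5*v + 6)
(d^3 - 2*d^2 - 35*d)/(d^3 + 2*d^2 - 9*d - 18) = d*(d^2 - 2*d - 35)/(d^3 + 2*d^2 - 9*d - 18)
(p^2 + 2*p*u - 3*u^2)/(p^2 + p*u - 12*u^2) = (p^2 + 2*p*u - 3*u^2)/(p^2 + p*u - 12*u^2)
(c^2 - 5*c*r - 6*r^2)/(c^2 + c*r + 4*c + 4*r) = (c - 6*r)/(c + 4)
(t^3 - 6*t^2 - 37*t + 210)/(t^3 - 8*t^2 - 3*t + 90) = (t^2 - t - 42)/(t^2 - 3*t - 18)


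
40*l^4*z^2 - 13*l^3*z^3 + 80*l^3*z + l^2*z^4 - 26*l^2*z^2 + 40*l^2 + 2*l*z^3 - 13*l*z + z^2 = (-8*l + z)*(-5*l + z)*(l*z + 1)^2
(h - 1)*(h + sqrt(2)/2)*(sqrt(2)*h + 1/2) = sqrt(2)*h^3 - sqrt(2)*h^2 + 3*h^2/2 - 3*h/2 + sqrt(2)*h/4 - sqrt(2)/4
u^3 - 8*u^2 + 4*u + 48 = (u - 6)*(u - 4)*(u + 2)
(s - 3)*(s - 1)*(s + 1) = s^3 - 3*s^2 - s + 3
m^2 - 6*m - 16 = (m - 8)*(m + 2)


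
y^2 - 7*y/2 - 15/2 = (y - 5)*(y + 3/2)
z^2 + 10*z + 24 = (z + 4)*(z + 6)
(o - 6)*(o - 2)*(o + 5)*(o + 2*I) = o^4 - 3*o^3 + 2*I*o^3 - 28*o^2 - 6*I*o^2 + 60*o - 56*I*o + 120*I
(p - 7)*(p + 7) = p^2 - 49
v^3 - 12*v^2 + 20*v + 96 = (v - 8)*(v - 6)*(v + 2)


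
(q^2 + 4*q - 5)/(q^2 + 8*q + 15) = (q - 1)/(q + 3)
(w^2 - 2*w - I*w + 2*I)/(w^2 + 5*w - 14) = (w - I)/(w + 7)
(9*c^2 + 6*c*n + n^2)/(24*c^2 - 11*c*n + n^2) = (9*c^2 + 6*c*n + n^2)/(24*c^2 - 11*c*n + n^2)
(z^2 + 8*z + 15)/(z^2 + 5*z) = (z + 3)/z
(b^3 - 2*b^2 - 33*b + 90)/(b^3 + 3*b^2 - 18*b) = (b - 5)/b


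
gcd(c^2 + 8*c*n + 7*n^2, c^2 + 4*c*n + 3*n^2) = c + n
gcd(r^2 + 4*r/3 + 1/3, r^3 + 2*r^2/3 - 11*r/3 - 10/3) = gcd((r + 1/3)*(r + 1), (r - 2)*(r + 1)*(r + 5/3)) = r + 1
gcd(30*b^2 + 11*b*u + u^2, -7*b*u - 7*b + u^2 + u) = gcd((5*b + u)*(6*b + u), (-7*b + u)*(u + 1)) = 1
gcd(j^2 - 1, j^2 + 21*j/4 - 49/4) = 1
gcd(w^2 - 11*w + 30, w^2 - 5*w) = w - 5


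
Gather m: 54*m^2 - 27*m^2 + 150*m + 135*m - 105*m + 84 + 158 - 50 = 27*m^2 + 180*m + 192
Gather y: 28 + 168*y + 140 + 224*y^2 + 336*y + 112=224*y^2 + 504*y + 280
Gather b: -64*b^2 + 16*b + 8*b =-64*b^2 + 24*b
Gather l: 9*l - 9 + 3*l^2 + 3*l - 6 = 3*l^2 + 12*l - 15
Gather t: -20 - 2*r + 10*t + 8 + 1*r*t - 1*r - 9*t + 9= -3*r + t*(r + 1) - 3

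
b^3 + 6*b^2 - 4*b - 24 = (b - 2)*(b + 2)*(b + 6)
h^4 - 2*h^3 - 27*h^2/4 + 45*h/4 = h*(h - 3)*(h - 3/2)*(h + 5/2)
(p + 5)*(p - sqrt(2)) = p^2 - sqrt(2)*p + 5*p - 5*sqrt(2)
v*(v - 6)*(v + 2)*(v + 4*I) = v^4 - 4*v^3 + 4*I*v^3 - 12*v^2 - 16*I*v^2 - 48*I*v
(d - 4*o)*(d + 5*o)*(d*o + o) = d^3*o + d^2*o^2 + d^2*o - 20*d*o^3 + d*o^2 - 20*o^3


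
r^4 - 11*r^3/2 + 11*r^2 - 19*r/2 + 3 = (r - 2)*(r - 3/2)*(r - 1)^2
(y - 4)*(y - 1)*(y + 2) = y^3 - 3*y^2 - 6*y + 8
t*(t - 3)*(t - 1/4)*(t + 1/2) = t^4 - 11*t^3/4 - 7*t^2/8 + 3*t/8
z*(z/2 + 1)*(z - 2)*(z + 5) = z^4/2 + 5*z^3/2 - 2*z^2 - 10*z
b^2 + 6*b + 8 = (b + 2)*(b + 4)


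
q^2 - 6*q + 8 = (q - 4)*(q - 2)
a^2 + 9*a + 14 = (a + 2)*(a + 7)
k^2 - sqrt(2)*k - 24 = (k - 4*sqrt(2))*(k + 3*sqrt(2))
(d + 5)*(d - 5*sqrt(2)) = d^2 - 5*sqrt(2)*d + 5*d - 25*sqrt(2)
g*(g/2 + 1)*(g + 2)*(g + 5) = g^4/2 + 9*g^3/2 + 12*g^2 + 10*g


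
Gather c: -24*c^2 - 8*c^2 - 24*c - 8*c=-32*c^2 - 32*c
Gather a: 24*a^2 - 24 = 24*a^2 - 24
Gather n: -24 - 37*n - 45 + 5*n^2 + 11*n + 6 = 5*n^2 - 26*n - 63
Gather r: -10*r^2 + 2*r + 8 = -10*r^2 + 2*r + 8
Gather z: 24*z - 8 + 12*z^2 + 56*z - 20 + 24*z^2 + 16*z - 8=36*z^2 + 96*z - 36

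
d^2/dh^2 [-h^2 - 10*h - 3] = -2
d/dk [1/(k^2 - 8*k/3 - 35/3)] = 6*(4 - 3*k)/(-3*k^2 + 8*k + 35)^2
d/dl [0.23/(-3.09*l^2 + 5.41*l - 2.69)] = (1.4214*l - 1.2443)/(3.09*l^2 - 5.41*l + 2.69)^2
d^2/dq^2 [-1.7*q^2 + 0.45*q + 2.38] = -3.40000000000000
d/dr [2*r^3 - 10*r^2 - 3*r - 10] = 6*r^2 - 20*r - 3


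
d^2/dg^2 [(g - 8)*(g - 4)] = 2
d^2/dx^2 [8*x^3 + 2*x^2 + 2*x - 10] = 48*x + 4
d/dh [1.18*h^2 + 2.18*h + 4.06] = 2.36*h + 2.18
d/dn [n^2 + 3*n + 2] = 2*n + 3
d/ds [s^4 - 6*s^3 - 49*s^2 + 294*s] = 4*s^3 - 18*s^2 - 98*s + 294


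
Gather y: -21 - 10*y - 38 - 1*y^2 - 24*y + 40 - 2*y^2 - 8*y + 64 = -3*y^2 - 42*y + 45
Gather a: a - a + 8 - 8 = 0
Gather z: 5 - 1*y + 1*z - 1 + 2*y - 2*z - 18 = y - z - 14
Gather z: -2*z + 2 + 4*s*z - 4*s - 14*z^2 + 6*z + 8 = -4*s - 14*z^2 + z*(4*s + 4) + 10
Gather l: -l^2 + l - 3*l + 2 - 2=-l^2 - 2*l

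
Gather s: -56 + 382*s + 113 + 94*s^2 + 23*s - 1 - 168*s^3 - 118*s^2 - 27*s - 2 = -168*s^3 - 24*s^2 + 378*s + 54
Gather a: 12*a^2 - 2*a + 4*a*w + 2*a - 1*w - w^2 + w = 12*a^2 + 4*a*w - w^2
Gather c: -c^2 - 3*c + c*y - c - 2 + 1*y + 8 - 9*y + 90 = -c^2 + c*(y - 4) - 8*y + 96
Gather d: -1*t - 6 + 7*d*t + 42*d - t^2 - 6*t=d*(7*t + 42) - t^2 - 7*t - 6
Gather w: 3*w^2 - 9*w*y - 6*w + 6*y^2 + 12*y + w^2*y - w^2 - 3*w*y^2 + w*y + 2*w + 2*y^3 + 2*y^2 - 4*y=w^2*(y + 2) + w*(-3*y^2 - 8*y - 4) + 2*y^3 + 8*y^2 + 8*y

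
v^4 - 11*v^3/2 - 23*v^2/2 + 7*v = v*(v - 7)*(v - 1/2)*(v + 2)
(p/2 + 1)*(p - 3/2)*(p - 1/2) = p^3/2 - 13*p/8 + 3/4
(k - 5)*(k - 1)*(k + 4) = k^3 - 2*k^2 - 19*k + 20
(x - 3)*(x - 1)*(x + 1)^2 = x^4 - 2*x^3 - 4*x^2 + 2*x + 3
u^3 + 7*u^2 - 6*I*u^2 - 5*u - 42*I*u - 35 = (u + 7)*(u - 5*I)*(u - I)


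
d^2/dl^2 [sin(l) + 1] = -sin(l)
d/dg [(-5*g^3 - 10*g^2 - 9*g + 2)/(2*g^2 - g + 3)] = (-10*g^4 + 10*g^3 - 17*g^2 - 68*g - 25)/(4*g^4 - 4*g^3 + 13*g^2 - 6*g + 9)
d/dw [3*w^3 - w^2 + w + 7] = 9*w^2 - 2*w + 1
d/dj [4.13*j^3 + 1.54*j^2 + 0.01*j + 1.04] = 12.39*j^2 + 3.08*j + 0.01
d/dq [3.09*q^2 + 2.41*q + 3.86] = 6.18*q + 2.41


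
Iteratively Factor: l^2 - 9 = (l + 3)*(l - 3)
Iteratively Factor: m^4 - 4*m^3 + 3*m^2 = (m)*(m^3 - 4*m^2 + 3*m) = m^2*(m^2 - 4*m + 3) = m^2*(m - 1)*(m - 3)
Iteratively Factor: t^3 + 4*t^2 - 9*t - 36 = (t + 3)*(t^2 + t - 12) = (t + 3)*(t + 4)*(t - 3)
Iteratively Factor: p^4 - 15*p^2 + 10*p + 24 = (p + 4)*(p^3 - 4*p^2 + p + 6) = (p - 2)*(p + 4)*(p^2 - 2*p - 3) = (p - 2)*(p + 1)*(p + 4)*(p - 3)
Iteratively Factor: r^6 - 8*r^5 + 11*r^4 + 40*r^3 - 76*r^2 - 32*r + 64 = (r - 1)*(r^5 - 7*r^4 + 4*r^3 + 44*r^2 - 32*r - 64) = (r - 4)*(r - 1)*(r^4 - 3*r^3 - 8*r^2 + 12*r + 16) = (r - 4)*(r - 2)*(r - 1)*(r^3 - r^2 - 10*r - 8) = (r - 4)*(r - 2)*(r - 1)*(r + 1)*(r^2 - 2*r - 8) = (r - 4)*(r - 2)*(r - 1)*(r + 1)*(r + 2)*(r - 4)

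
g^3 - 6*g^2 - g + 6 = (g - 6)*(g - 1)*(g + 1)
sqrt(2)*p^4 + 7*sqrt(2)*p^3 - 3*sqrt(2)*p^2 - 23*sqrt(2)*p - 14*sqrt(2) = (p - 2)*(p + 1)*(p + 7)*(sqrt(2)*p + sqrt(2))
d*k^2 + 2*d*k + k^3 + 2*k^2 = k*(d + k)*(k + 2)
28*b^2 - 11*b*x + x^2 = (-7*b + x)*(-4*b + x)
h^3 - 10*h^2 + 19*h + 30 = (h - 6)*(h - 5)*(h + 1)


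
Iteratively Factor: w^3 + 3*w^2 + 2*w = (w + 2)*(w^2 + w) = w*(w + 2)*(w + 1)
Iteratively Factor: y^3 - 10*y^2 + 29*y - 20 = (y - 5)*(y^2 - 5*y + 4) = (y - 5)*(y - 1)*(y - 4)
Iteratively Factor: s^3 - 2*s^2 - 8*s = (s + 2)*(s^2 - 4*s) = (s - 4)*(s + 2)*(s)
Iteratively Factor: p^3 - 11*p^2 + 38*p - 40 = (p - 5)*(p^2 - 6*p + 8) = (p - 5)*(p - 4)*(p - 2)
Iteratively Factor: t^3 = (t)*(t^2) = t^2*(t)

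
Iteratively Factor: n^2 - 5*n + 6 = (n - 2)*(n - 3)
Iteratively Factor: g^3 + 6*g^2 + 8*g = (g + 2)*(g^2 + 4*g) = g*(g + 2)*(g + 4)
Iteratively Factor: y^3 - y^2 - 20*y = (y - 5)*(y^2 + 4*y) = (y - 5)*(y + 4)*(y)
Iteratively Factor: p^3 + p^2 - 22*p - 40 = (p + 4)*(p^2 - 3*p - 10) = (p + 2)*(p + 4)*(p - 5)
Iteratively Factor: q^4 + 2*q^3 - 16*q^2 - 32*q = (q + 4)*(q^3 - 2*q^2 - 8*q) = (q + 2)*(q + 4)*(q^2 - 4*q) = (q - 4)*(q + 2)*(q + 4)*(q)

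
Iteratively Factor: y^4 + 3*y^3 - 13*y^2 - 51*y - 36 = (y + 1)*(y^3 + 2*y^2 - 15*y - 36) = (y + 1)*(y + 3)*(y^2 - y - 12) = (y + 1)*(y + 3)^2*(y - 4)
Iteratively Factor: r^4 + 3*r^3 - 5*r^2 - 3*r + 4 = (r - 1)*(r^3 + 4*r^2 - r - 4) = (r - 1)^2*(r^2 + 5*r + 4) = (r - 1)^2*(r + 1)*(r + 4)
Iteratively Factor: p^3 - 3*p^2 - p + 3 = (p - 1)*(p^2 - 2*p - 3) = (p - 3)*(p - 1)*(p + 1)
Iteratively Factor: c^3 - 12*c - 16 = (c - 4)*(c^2 + 4*c + 4) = (c - 4)*(c + 2)*(c + 2)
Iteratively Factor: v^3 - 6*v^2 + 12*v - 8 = (v - 2)*(v^2 - 4*v + 4) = (v - 2)^2*(v - 2)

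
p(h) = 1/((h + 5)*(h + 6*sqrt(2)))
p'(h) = -1/((h + 5)*(h + 6*sqrt(2))^2) - 1/((h + 5)^2*(h + 6*sqrt(2))) = -(2*h + 5 + 6*sqrt(2))/((h + 5)^2*(h + 6*sqrt(2))^2)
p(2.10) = 0.01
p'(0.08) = -0.00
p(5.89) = 0.01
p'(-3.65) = -0.15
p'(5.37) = 0.00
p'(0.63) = -0.00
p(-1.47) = 0.04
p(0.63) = 0.02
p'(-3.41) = -0.10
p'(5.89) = 0.00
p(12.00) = 0.00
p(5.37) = 0.01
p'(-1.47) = -0.02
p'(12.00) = 0.00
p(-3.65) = 0.15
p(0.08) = 0.02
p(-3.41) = 0.12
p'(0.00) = -0.00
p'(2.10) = 0.00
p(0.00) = 0.02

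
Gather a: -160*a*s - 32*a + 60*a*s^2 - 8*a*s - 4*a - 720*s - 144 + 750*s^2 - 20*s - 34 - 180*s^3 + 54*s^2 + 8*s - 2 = a*(60*s^2 - 168*s - 36) - 180*s^3 + 804*s^2 - 732*s - 180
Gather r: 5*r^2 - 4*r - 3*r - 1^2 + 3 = 5*r^2 - 7*r + 2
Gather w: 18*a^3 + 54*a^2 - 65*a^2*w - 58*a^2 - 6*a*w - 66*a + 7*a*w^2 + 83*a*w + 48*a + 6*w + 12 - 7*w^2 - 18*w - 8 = 18*a^3 - 4*a^2 - 18*a + w^2*(7*a - 7) + w*(-65*a^2 + 77*a - 12) + 4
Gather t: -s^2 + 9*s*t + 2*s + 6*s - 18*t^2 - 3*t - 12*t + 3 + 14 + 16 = -s^2 + 8*s - 18*t^2 + t*(9*s - 15) + 33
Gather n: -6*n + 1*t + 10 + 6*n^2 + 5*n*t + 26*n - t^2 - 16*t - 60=6*n^2 + n*(5*t + 20) - t^2 - 15*t - 50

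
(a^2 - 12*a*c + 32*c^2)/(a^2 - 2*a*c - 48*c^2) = (a - 4*c)/(a + 6*c)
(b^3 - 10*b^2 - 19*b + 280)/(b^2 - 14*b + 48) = (b^2 - 2*b - 35)/(b - 6)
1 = 1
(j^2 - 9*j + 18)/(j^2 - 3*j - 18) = (j - 3)/(j + 3)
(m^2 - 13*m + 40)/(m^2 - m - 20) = (m - 8)/(m + 4)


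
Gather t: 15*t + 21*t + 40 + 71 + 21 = 36*t + 132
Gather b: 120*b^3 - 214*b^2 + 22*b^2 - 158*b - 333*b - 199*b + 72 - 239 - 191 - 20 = 120*b^3 - 192*b^2 - 690*b - 378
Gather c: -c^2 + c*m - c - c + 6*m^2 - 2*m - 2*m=-c^2 + c*(m - 2) + 6*m^2 - 4*m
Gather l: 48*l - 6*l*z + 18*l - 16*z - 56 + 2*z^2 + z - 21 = l*(66 - 6*z) + 2*z^2 - 15*z - 77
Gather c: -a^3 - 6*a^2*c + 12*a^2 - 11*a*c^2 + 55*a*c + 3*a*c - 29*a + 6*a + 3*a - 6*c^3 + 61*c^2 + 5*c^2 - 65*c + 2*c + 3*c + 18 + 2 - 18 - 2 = -a^3 + 12*a^2 - 20*a - 6*c^3 + c^2*(66 - 11*a) + c*(-6*a^2 + 58*a - 60)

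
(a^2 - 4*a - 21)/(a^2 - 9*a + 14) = (a + 3)/(a - 2)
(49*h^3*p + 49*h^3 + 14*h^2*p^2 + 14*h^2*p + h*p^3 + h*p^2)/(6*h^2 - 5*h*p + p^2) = h*(49*h^2*p + 49*h^2 + 14*h*p^2 + 14*h*p + p^3 + p^2)/(6*h^2 - 5*h*p + p^2)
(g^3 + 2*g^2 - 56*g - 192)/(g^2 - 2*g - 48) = g + 4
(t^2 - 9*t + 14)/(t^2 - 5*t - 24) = (-t^2 + 9*t - 14)/(-t^2 + 5*t + 24)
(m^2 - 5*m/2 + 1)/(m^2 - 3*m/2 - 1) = (2*m - 1)/(2*m + 1)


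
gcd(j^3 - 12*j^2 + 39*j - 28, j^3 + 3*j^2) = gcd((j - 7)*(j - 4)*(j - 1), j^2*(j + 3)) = 1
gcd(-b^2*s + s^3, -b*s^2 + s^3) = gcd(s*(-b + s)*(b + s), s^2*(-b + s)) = -b*s + s^2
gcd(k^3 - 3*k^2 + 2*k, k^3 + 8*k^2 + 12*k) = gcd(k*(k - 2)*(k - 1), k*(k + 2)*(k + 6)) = k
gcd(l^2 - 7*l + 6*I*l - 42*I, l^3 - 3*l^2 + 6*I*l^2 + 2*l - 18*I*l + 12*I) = l + 6*I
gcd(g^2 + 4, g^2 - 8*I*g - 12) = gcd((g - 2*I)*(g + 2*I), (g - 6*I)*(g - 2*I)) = g - 2*I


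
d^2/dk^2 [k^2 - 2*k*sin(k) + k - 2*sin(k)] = 2*k*sin(k) + 2*sin(k) - 4*cos(k) + 2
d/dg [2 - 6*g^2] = -12*g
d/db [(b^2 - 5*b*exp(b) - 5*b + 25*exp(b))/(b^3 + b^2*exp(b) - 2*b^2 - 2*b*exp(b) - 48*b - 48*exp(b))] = ((b^2 - 5*b*exp(b) - 5*b + 25*exp(b))*(-b^2*exp(b) - 3*b^2 + 4*b + 50*exp(b) + 48) + (5*b*exp(b) - 2*b - 20*exp(b) + 5)*(-b^3 - b^2*exp(b) + 2*b^2 + 2*b*exp(b) + 48*b + 48*exp(b)))/(-b^3 - b^2*exp(b) + 2*b^2 + 2*b*exp(b) + 48*b + 48*exp(b))^2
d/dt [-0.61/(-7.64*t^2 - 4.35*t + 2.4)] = (-9.3208*t - 2.6535)/(7.64*t^2 + 4.35*t - 2.4)^2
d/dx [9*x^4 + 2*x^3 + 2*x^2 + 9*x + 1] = 36*x^3 + 6*x^2 + 4*x + 9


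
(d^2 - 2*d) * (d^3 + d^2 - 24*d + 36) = d^5 - d^4 - 26*d^3 + 84*d^2 - 72*d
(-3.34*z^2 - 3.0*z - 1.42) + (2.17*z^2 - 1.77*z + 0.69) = -1.17*z^2 - 4.77*z - 0.73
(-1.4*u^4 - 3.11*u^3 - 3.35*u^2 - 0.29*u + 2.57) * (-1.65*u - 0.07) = 2.31*u^5 + 5.2295*u^4 + 5.7452*u^3 + 0.713*u^2 - 4.2202*u - 0.1799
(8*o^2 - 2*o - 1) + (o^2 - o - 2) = 9*o^2 - 3*o - 3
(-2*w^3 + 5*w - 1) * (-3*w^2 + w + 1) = 6*w^5 - 2*w^4 - 17*w^3 + 8*w^2 + 4*w - 1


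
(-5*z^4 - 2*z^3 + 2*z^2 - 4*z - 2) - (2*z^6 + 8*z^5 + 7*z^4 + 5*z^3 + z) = -2*z^6 - 8*z^5 - 12*z^4 - 7*z^3 + 2*z^2 - 5*z - 2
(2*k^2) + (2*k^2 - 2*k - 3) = 4*k^2 - 2*k - 3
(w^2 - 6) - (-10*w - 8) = w^2 + 10*w + 2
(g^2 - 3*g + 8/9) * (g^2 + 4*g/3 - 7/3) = g^4 - 5*g^3/3 - 49*g^2/9 + 221*g/27 - 56/27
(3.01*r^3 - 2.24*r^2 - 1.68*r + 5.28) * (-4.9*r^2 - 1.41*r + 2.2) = -14.749*r^5 + 6.7319*r^4 + 18.0124*r^3 - 28.4312*r^2 - 11.1408*r + 11.616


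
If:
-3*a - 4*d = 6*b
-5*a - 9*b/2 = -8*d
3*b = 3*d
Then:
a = 0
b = 0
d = 0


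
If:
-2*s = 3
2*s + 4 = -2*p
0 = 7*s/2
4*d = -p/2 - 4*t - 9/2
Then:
No Solution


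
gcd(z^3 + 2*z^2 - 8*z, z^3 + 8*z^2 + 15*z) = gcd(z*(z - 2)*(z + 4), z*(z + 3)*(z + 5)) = z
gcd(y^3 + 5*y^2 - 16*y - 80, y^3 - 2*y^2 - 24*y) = y + 4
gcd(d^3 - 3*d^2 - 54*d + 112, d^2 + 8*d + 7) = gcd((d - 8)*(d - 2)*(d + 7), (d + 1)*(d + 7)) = d + 7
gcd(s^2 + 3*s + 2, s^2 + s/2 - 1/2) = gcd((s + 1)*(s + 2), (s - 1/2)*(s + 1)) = s + 1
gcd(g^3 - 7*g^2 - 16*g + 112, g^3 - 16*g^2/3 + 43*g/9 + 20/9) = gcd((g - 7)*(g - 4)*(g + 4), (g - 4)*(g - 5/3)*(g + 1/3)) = g - 4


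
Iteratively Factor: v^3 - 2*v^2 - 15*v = (v + 3)*(v^2 - 5*v) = v*(v + 3)*(v - 5)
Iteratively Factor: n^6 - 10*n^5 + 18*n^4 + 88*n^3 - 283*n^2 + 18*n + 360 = (n - 4)*(n^5 - 6*n^4 - 6*n^3 + 64*n^2 - 27*n - 90) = (n - 5)*(n - 4)*(n^4 - n^3 - 11*n^2 + 9*n + 18) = (n - 5)*(n - 4)*(n + 3)*(n^3 - 4*n^2 + n + 6) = (n - 5)*(n - 4)*(n - 3)*(n + 3)*(n^2 - n - 2) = (n - 5)*(n - 4)*(n - 3)*(n + 1)*(n + 3)*(n - 2)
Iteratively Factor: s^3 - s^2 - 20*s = (s - 5)*(s^2 + 4*s) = s*(s - 5)*(s + 4)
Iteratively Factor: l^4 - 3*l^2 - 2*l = (l + 1)*(l^3 - l^2 - 2*l) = l*(l + 1)*(l^2 - l - 2) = l*(l - 2)*(l + 1)*(l + 1)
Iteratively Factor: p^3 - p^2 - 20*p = (p + 4)*(p^2 - 5*p) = (p - 5)*(p + 4)*(p)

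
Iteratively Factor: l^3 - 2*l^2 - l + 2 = (l - 2)*(l^2 - 1) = (l - 2)*(l + 1)*(l - 1)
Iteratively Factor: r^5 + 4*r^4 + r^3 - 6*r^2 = (r + 2)*(r^4 + 2*r^3 - 3*r^2) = r*(r + 2)*(r^3 + 2*r^2 - 3*r) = r*(r - 1)*(r + 2)*(r^2 + 3*r) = r*(r - 1)*(r + 2)*(r + 3)*(r)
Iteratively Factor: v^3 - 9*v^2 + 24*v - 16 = (v - 1)*(v^2 - 8*v + 16) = (v - 4)*(v - 1)*(v - 4)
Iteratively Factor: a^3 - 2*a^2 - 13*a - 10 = (a - 5)*(a^2 + 3*a + 2) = (a - 5)*(a + 1)*(a + 2)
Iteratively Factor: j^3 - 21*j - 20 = (j - 5)*(j^2 + 5*j + 4) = (j - 5)*(j + 4)*(j + 1)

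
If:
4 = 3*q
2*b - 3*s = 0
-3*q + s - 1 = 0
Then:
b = 15/2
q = 4/3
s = 5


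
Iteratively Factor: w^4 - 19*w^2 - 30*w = (w + 2)*(w^3 - 2*w^2 - 15*w) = w*(w + 2)*(w^2 - 2*w - 15) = w*(w - 5)*(w + 2)*(w + 3)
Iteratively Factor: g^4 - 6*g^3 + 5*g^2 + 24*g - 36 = (g - 2)*(g^3 - 4*g^2 - 3*g + 18) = (g - 2)*(g + 2)*(g^2 - 6*g + 9) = (g - 3)*(g - 2)*(g + 2)*(g - 3)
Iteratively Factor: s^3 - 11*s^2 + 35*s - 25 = (s - 5)*(s^2 - 6*s + 5) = (s - 5)^2*(s - 1)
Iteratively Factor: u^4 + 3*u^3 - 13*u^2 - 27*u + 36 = (u + 4)*(u^3 - u^2 - 9*u + 9) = (u - 3)*(u + 4)*(u^2 + 2*u - 3) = (u - 3)*(u + 3)*(u + 4)*(u - 1)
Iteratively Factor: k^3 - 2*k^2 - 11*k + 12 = (k - 4)*(k^2 + 2*k - 3) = (k - 4)*(k - 1)*(k + 3)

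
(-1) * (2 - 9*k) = 9*k - 2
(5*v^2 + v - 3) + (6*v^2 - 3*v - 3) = 11*v^2 - 2*v - 6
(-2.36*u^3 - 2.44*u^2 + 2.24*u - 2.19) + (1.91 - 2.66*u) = -2.36*u^3 - 2.44*u^2 - 0.42*u - 0.28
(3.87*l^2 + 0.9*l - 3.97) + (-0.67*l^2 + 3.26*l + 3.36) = 3.2*l^2 + 4.16*l - 0.61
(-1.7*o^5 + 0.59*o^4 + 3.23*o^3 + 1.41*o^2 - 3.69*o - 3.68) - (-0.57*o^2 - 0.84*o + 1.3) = -1.7*o^5 + 0.59*o^4 + 3.23*o^3 + 1.98*o^2 - 2.85*o - 4.98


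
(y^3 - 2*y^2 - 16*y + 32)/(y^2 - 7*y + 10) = (y^2 - 16)/(y - 5)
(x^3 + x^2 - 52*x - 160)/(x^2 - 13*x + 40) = (x^2 + 9*x + 20)/(x - 5)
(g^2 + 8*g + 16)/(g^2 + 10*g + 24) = (g + 4)/(g + 6)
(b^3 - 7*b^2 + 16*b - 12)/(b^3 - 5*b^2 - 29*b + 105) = (b^2 - 4*b + 4)/(b^2 - 2*b - 35)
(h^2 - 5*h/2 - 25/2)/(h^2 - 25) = (h + 5/2)/(h + 5)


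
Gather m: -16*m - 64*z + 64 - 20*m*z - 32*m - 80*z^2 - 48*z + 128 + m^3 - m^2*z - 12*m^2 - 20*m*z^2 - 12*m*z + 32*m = m^3 + m^2*(-z - 12) + m*(-20*z^2 - 32*z - 16) - 80*z^2 - 112*z + 192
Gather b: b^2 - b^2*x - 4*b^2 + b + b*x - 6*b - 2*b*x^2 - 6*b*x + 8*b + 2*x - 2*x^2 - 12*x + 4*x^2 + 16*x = b^2*(-x - 3) + b*(-2*x^2 - 5*x + 3) + 2*x^2 + 6*x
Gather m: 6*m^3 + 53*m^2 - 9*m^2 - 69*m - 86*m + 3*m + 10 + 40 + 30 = 6*m^3 + 44*m^2 - 152*m + 80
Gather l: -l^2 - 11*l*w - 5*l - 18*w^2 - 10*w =-l^2 + l*(-11*w - 5) - 18*w^2 - 10*w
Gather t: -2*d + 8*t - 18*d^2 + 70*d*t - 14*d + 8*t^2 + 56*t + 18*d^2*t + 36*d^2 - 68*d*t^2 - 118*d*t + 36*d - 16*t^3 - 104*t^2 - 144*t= 18*d^2 + 20*d - 16*t^3 + t^2*(-68*d - 96) + t*(18*d^2 - 48*d - 80)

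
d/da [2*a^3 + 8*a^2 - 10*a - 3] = 6*a^2 + 16*a - 10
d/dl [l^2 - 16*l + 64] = 2*l - 16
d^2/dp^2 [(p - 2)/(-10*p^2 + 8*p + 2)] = (4*(p - 2)*(5*p - 2)^2 + (15*p - 14)*(-5*p^2 + 4*p + 1))/(-5*p^2 + 4*p + 1)^3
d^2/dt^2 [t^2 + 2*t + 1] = 2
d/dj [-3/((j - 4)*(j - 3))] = 3*(2*j - 7)/((j - 4)^2*(j - 3)^2)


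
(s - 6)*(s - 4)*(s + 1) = s^3 - 9*s^2 + 14*s + 24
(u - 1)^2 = u^2 - 2*u + 1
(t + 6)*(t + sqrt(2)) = t^2 + sqrt(2)*t + 6*t + 6*sqrt(2)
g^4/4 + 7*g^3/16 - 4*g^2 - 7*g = g*(g/4 + 1)*(g - 4)*(g + 7/4)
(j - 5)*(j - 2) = j^2 - 7*j + 10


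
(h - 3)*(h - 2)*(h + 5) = h^3 - 19*h + 30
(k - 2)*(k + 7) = k^2 + 5*k - 14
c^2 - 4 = (c - 2)*(c + 2)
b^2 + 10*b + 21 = (b + 3)*(b + 7)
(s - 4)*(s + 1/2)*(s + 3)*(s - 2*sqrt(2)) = s^4 - 2*sqrt(2)*s^3 - s^3/2 - 25*s^2/2 + sqrt(2)*s^2 - 6*s + 25*sqrt(2)*s + 12*sqrt(2)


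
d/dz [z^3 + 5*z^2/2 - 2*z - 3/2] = 3*z^2 + 5*z - 2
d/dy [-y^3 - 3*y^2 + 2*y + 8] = -3*y^2 - 6*y + 2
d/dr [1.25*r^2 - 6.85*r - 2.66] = 2.5*r - 6.85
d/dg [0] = 0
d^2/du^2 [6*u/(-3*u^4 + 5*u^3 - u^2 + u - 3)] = 12*(-u*(12*u^3 - 15*u^2 + 2*u - 1)^2 + (12*u^3 - 15*u^2 + u*(18*u^2 - 15*u + 1) + 2*u - 1)*(3*u^4 - 5*u^3 + u^2 - u + 3))/(3*u^4 - 5*u^3 + u^2 - u + 3)^3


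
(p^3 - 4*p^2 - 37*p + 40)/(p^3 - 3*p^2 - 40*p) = (p - 1)/p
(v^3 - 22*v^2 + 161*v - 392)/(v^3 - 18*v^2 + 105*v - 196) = (v - 8)/(v - 4)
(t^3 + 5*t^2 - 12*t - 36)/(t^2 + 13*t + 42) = (t^2 - t - 6)/(t + 7)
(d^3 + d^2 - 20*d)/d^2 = d + 1 - 20/d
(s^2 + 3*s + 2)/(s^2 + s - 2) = (s + 1)/(s - 1)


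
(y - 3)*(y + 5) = y^2 + 2*y - 15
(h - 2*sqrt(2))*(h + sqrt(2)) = h^2 - sqrt(2)*h - 4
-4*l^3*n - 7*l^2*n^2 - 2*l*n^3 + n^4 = n*(-4*l + n)*(l + n)^2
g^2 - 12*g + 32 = (g - 8)*(g - 4)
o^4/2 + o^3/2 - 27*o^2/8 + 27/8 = (o/2 + 1/2)*(o - 3/2)^2*(o + 3)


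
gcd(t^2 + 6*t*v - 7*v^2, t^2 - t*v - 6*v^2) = 1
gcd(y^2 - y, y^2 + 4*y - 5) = y - 1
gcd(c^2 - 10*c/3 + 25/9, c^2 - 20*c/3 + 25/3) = c - 5/3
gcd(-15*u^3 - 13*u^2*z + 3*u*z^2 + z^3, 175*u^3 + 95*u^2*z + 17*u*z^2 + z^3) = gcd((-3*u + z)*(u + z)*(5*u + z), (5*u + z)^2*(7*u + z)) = 5*u + z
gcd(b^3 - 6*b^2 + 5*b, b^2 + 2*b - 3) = b - 1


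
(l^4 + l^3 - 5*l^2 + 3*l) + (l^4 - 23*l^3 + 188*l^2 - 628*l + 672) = 2*l^4 - 22*l^3 + 183*l^2 - 625*l + 672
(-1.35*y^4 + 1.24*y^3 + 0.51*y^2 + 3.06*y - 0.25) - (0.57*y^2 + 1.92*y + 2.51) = -1.35*y^4 + 1.24*y^3 - 0.0599999999999999*y^2 + 1.14*y - 2.76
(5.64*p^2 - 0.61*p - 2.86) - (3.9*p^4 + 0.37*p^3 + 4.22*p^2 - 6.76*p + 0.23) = -3.9*p^4 - 0.37*p^3 + 1.42*p^2 + 6.15*p - 3.09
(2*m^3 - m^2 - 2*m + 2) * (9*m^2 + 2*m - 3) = 18*m^5 - 5*m^4 - 26*m^3 + 17*m^2 + 10*m - 6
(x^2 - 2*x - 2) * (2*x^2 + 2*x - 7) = 2*x^4 - 2*x^3 - 15*x^2 + 10*x + 14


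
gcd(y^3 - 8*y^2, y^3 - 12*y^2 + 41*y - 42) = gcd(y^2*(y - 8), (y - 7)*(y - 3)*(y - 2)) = 1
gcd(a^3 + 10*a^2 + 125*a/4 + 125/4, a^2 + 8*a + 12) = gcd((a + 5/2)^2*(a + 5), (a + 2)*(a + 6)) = 1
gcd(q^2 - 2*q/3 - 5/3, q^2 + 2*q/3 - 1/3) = q + 1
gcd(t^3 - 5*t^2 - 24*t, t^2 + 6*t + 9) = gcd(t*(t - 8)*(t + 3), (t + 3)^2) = t + 3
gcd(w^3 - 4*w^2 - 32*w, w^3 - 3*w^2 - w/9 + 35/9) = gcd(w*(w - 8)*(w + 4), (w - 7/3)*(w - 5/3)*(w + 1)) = 1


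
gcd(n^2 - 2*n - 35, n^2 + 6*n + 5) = n + 5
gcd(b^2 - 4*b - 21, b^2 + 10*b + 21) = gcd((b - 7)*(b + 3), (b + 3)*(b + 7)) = b + 3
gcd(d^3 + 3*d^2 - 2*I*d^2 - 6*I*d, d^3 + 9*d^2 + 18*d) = d^2 + 3*d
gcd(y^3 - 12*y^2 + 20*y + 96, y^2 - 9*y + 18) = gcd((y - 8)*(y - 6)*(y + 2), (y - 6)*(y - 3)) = y - 6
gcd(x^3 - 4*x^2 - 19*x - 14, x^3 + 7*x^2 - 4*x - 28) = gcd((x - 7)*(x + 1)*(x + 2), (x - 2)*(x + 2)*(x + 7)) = x + 2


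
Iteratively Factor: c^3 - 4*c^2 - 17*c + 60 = (c + 4)*(c^2 - 8*c + 15) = (c - 5)*(c + 4)*(c - 3)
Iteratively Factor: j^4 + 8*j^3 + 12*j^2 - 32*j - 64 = (j - 2)*(j^3 + 10*j^2 + 32*j + 32) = (j - 2)*(j + 4)*(j^2 + 6*j + 8) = (j - 2)*(j + 2)*(j + 4)*(j + 4)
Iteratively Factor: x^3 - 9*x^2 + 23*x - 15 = (x - 3)*(x^2 - 6*x + 5) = (x - 5)*(x - 3)*(x - 1)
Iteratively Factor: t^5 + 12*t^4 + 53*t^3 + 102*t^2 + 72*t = (t)*(t^4 + 12*t^3 + 53*t^2 + 102*t + 72) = t*(t + 3)*(t^3 + 9*t^2 + 26*t + 24) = t*(t + 3)*(t + 4)*(t^2 + 5*t + 6) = t*(t + 3)^2*(t + 4)*(t + 2)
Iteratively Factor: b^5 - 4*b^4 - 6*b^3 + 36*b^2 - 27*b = (b)*(b^4 - 4*b^3 - 6*b^2 + 36*b - 27) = b*(b - 1)*(b^3 - 3*b^2 - 9*b + 27) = b*(b - 3)*(b - 1)*(b^2 - 9) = b*(b - 3)^2*(b - 1)*(b + 3)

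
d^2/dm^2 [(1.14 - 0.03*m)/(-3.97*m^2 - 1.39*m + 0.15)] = ((8.9682 - 0.7146*m)*(3.97*m^2 + 1.39*m - 0.15) + (0.03*m - 1.14)*(7.94*m + 1.39)*(15.88*m + 2.78))/(3.97*m^2 + 1.39*m - 0.15)^3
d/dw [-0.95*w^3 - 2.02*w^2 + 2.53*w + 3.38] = -2.85*w^2 - 4.04*w + 2.53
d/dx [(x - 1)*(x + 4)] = 2*x + 3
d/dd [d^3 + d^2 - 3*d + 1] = 3*d^2 + 2*d - 3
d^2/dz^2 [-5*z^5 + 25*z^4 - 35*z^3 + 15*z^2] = -100*z^3 + 300*z^2 - 210*z + 30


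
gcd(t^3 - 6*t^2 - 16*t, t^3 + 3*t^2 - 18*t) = t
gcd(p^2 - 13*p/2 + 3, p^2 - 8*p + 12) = p - 6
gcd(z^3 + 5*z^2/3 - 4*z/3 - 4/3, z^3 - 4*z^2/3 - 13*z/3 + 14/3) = z^2 + z - 2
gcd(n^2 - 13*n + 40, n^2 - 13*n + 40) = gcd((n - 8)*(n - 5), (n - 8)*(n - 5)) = n^2 - 13*n + 40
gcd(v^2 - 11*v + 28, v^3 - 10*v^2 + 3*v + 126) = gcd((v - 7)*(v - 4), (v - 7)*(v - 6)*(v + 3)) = v - 7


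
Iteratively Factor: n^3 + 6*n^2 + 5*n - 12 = (n + 3)*(n^2 + 3*n - 4) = (n - 1)*(n + 3)*(n + 4)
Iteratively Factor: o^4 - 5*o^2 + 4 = (o + 1)*(o^3 - o^2 - 4*o + 4) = (o - 1)*(o + 1)*(o^2 - 4) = (o - 2)*(o - 1)*(o + 1)*(o + 2)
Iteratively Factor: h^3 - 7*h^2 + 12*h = (h - 3)*(h^2 - 4*h) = h*(h - 3)*(h - 4)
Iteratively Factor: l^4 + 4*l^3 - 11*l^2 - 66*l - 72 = (l + 3)*(l^3 + l^2 - 14*l - 24) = (l + 2)*(l + 3)*(l^2 - l - 12) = (l + 2)*(l + 3)^2*(l - 4)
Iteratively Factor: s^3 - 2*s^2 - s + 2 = (s - 1)*(s^2 - s - 2) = (s - 1)*(s + 1)*(s - 2)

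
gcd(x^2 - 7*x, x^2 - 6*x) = x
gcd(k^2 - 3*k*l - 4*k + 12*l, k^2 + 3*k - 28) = k - 4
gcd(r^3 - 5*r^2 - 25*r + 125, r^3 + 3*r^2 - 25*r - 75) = r^2 - 25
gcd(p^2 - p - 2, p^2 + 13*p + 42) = 1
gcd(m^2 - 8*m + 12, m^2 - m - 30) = m - 6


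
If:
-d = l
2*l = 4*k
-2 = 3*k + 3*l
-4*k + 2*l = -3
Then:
No Solution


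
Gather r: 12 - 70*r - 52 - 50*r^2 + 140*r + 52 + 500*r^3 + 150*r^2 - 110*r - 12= 500*r^3 + 100*r^2 - 40*r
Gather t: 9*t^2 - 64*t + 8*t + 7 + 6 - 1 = 9*t^2 - 56*t + 12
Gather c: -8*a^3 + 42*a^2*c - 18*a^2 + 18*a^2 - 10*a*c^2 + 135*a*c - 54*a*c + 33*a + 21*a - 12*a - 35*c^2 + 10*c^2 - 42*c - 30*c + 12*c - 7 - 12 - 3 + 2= -8*a^3 + 42*a + c^2*(-10*a - 25) + c*(42*a^2 + 81*a - 60) - 20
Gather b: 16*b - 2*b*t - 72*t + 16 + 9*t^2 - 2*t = b*(16 - 2*t) + 9*t^2 - 74*t + 16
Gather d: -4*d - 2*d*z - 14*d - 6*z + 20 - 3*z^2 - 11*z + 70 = d*(-2*z - 18) - 3*z^2 - 17*z + 90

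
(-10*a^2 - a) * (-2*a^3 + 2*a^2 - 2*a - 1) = 20*a^5 - 18*a^4 + 18*a^3 + 12*a^2 + a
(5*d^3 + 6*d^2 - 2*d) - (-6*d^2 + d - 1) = 5*d^3 + 12*d^2 - 3*d + 1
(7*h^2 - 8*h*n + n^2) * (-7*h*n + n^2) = -49*h^3*n + 63*h^2*n^2 - 15*h*n^3 + n^4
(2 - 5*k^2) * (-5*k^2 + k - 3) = 25*k^4 - 5*k^3 + 5*k^2 + 2*k - 6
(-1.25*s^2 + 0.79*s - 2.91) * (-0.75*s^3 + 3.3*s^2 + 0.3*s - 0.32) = 0.9375*s^5 - 4.7175*s^4 + 4.4145*s^3 - 8.966*s^2 - 1.1258*s + 0.9312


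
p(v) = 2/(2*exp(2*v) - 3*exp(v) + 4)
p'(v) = 2*(-4*exp(2*v) + 3*exp(v))/(2*exp(2*v) - 3*exp(v) + 4)^2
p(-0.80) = 0.65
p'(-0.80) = 0.12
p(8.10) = 0.00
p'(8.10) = -0.00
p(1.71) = 0.04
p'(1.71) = -0.09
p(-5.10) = 0.50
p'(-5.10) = 0.00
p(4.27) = 0.00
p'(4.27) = -0.00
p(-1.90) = 0.56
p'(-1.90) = 0.06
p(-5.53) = 0.50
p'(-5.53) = 0.00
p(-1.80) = 0.56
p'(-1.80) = 0.06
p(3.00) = 0.00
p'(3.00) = -0.00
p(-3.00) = 0.52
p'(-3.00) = 0.02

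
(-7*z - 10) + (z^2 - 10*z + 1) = z^2 - 17*z - 9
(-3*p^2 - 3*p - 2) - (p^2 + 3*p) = -4*p^2 - 6*p - 2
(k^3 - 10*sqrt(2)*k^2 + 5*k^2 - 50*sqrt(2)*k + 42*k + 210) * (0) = 0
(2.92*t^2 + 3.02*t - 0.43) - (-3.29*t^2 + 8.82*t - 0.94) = 6.21*t^2 - 5.8*t + 0.51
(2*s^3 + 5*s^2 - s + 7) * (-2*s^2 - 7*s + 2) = -4*s^5 - 24*s^4 - 29*s^3 + 3*s^2 - 51*s + 14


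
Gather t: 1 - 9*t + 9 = 10 - 9*t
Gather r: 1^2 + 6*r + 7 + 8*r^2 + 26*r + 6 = 8*r^2 + 32*r + 14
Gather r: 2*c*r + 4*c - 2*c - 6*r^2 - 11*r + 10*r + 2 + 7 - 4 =2*c - 6*r^2 + r*(2*c - 1) + 5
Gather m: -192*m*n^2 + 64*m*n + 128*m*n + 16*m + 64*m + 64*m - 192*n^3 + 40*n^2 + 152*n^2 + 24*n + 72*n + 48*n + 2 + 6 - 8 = m*(-192*n^2 + 192*n + 144) - 192*n^3 + 192*n^2 + 144*n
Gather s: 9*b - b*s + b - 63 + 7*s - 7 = 10*b + s*(7 - b) - 70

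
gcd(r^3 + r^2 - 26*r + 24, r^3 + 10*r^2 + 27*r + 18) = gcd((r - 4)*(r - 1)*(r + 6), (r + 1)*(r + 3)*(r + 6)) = r + 6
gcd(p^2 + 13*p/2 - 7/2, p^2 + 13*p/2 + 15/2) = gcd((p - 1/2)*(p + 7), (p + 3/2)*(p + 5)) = 1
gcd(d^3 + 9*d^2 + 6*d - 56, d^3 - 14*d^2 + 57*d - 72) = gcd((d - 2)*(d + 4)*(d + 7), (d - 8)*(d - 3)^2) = 1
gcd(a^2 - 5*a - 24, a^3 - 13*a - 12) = a + 3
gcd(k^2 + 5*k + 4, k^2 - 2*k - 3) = k + 1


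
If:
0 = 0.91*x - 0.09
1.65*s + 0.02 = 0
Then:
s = -0.01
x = 0.10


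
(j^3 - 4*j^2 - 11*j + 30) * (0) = 0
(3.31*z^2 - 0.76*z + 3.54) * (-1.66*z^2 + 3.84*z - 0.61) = -5.4946*z^4 + 13.972*z^3 - 10.8139*z^2 + 14.0572*z - 2.1594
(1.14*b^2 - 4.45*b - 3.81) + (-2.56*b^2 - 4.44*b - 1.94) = -1.42*b^2 - 8.89*b - 5.75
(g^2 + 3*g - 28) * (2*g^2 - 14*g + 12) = 2*g^4 - 8*g^3 - 86*g^2 + 428*g - 336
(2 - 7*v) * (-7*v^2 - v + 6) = 49*v^3 - 7*v^2 - 44*v + 12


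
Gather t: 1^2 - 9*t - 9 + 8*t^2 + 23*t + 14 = 8*t^2 + 14*t + 6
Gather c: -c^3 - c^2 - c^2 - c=-c^3 - 2*c^2 - c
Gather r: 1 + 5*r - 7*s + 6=5*r - 7*s + 7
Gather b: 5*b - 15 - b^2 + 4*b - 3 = -b^2 + 9*b - 18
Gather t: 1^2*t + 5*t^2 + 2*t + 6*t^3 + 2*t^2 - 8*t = 6*t^3 + 7*t^2 - 5*t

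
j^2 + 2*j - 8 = (j - 2)*(j + 4)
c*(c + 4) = c^2 + 4*c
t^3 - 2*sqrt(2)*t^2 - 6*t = t*(t - 3*sqrt(2))*(t + sqrt(2))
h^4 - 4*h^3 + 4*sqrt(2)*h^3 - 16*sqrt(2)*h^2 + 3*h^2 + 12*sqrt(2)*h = h*(h - 3)*(h - 1)*(h + 4*sqrt(2))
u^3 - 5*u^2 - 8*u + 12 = (u - 6)*(u - 1)*(u + 2)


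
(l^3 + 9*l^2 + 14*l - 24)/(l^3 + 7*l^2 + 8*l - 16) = (l + 6)/(l + 4)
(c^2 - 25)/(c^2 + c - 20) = (c - 5)/(c - 4)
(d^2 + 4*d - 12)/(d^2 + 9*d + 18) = (d - 2)/(d + 3)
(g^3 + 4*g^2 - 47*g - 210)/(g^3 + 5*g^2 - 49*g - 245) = (g + 6)/(g + 7)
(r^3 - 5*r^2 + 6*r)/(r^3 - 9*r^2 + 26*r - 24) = r/(r - 4)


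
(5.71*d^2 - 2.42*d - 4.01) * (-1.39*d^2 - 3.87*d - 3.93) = -7.9369*d^4 - 18.7339*d^3 - 7.501*d^2 + 25.0293*d + 15.7593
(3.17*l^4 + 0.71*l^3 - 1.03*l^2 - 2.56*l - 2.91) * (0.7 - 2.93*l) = -9.2881*l^5 + 0.1387*l^4 + 3.5149*l^3 + 6.7798*l^2 + 6.7343*l - 2.037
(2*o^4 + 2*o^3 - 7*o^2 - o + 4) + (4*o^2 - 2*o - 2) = 2*o^4 + 2*o^3 - 3*o^2 - 3*o + 2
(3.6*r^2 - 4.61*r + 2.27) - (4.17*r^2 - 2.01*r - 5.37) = -0.57*r^2 - 2.6*r + 7.64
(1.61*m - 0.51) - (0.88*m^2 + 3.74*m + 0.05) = -0.88*m^2 - 2.13*m - 0.56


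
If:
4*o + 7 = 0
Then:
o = -7/4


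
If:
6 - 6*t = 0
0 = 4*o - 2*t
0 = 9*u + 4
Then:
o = 1/2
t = 1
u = -4/9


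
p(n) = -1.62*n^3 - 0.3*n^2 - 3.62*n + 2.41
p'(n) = -4.86*n^2 - 0.6*n - 3.62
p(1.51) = -9.32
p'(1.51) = -15.61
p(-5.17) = 236.97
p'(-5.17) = -130.42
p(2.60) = -37.50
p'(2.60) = -38.03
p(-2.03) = 22.07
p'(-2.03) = -22.43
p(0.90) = -2.27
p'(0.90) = -8.10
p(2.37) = -29.42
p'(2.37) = -32.34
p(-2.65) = 40.04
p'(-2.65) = -36.16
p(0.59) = -0.16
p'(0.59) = -5.67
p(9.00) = -1235.45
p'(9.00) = -402.68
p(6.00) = -380.03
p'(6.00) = -182.18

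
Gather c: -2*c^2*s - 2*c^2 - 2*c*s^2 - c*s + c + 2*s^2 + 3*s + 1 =c^2*(-2*s - 2) + c*(-2*s^2 - s + 1) + 2*s^2 + 3*s + 1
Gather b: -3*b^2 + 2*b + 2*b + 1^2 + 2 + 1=-3*b^2 + 4*b + 4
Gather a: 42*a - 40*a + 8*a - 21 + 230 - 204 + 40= 10*a + 45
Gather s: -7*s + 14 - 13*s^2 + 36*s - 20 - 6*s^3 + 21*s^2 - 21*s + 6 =-6*s^3 + 8*s^2 + 8*s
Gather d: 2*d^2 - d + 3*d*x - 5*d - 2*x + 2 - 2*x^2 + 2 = 2*d^2 + d*(3*x - 6) - 2*x^2 - 2*x + 4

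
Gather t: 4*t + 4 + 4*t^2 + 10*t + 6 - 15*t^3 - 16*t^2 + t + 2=-15*t^3 - 12*t^2 + 15*t + 12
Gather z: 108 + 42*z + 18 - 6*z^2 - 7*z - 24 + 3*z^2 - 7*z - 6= -3*z^2 + 28*z + 96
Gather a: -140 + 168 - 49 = -21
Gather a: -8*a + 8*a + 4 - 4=0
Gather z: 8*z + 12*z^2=12*z^2 + 8*z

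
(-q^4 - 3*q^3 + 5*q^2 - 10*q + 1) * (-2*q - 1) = 2*q^5 + 7*q^4 - 7*q^3 + 15*q^2 + 8*q - 1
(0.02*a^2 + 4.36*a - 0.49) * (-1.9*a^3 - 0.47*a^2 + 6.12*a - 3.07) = -0.038*a^5 - 8.2934*a^4 - 0.9958*a^3 + 26.8521*a^2 - 16.384*a + 1.5043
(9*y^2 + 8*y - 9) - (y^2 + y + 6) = 8*y^2 + 7*y - 15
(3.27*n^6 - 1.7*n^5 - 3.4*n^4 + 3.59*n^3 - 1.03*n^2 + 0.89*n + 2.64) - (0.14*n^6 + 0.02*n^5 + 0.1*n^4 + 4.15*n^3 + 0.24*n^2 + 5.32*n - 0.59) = 3.13*n^6 - 1.72*n^5 - 3.5*n^4 - 0.56*n^3 - 1.27*n^2 - 4.43*n + 3.23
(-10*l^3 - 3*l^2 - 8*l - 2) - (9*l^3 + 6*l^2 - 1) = -19*l^3 - 9*l^2 - 8*l - 1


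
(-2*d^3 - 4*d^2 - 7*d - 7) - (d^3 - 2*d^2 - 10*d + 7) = -3*d^3 - 2*d^2 + 3*d - 14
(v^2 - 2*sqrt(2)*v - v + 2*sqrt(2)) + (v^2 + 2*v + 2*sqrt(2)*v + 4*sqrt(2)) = 2*v^2 + v + 6*sqrt(2)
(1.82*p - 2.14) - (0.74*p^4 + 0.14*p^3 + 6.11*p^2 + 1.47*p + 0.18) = -0.74*p^4 - 0.14*p^3 - 6.11*p^2 + 0.35*p - 2.32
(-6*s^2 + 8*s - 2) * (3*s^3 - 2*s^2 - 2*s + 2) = -18*s^5 + 36*s^4 - 10*s^3 - 24*s^2 + 20*s - 4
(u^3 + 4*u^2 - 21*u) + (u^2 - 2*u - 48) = u^3 + 5*u^2 - 23*u - 48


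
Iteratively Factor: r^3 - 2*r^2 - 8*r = (r + 2)*(r^2 - 4*r) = r*(r + 2)*(r - 4)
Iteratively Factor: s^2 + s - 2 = (s - 1)*(s + 2)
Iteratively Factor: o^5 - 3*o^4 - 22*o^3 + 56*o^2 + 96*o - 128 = (o - 1)*(o^4 - 2*o^3 - 24*o^2 + 32*o + 128) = (o - 1)*(o + 4)*(o^3 - 6*o^2 + 32) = (o - 4)*(o - 1)*(o + 4)*(o^2 - 2*o - 8) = (o - 4)^2*(o - 1)*(o + 4)*(o + 2)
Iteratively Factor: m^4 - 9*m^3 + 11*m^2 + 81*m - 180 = (m - 5)*(m^3 - 4*m^2 - 9*m + 36) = (m - 5)*(m - 3)*(m^2 - m - 12) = (m - 5)*(m - 4)*(m - 3)*(m + 3)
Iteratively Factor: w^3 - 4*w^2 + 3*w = (w)*(w^2 - 4*w + 3) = w*(w - 3)*(w - 1)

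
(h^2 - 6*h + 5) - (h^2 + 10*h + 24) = -16*h - 19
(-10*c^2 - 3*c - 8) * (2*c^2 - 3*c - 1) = -20*c^4 + 24*c^3 + 3*c^2 + 27*c + 8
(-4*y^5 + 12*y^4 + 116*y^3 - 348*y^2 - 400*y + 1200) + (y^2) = -4*y^5 + 12*y^4 + 116*y^3 - 347*y^2 - 400*y + 1200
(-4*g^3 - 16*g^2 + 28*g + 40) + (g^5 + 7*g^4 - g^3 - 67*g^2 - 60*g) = g^5 + 7*g^4 - 5*g^3 - 83*g^2 - 32*g + 40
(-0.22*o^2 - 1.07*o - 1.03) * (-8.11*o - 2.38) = 1.7842*o^3 + 9.2013*o^2 + 10.8999*o + 2.4514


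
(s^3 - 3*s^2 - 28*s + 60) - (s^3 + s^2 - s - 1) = -4*s^2 - 27*s + 61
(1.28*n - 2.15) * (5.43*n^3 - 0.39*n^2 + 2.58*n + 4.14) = 6.9504*n^4 - 12.1737*n^3 + 4.1409*n^2 - 0.2478*n - 8.901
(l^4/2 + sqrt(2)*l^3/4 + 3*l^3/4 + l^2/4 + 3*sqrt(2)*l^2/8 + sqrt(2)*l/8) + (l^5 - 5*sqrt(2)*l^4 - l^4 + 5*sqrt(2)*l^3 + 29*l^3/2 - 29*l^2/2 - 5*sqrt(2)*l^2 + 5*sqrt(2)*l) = l^5 - 5*sqrt(2)*l^4 - l^4/2 + 21*sqrt(2)*l^3/4 + 61*l^3/4 - 57*l^2/4 - 37*sqrt(2)*l^2/8 + 41*sqrt(2)*l/8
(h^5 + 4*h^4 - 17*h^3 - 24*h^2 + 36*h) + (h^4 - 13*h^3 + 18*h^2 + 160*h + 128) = h^5 + 5*h^4 - 30*h^3 - 6*h^2 + 196*h + 128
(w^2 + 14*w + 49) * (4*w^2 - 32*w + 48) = 4*w^4 + 24*w^3 - 204*w^2 - 896*w + 2352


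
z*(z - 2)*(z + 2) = z^3 - 4*z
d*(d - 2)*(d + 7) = d^3 + 5*d^2 - 14*d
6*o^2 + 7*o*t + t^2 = (o + t)*(6*o + t)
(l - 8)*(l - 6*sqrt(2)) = l^2 - 6*sqrt(2)*l - 8*l + 48*sqrt(2)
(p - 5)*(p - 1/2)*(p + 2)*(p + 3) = p^4 - p^3/2 - 19*p^2 - 41*p/2 + 15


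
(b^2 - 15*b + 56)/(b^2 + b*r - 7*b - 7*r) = (b - 8)/(b + r)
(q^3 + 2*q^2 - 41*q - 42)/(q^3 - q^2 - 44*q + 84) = (q + 1)/(q - 2)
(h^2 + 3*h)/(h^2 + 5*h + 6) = h/(h + 2)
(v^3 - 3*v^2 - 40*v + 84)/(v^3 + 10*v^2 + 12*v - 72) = (v - 7)/(v + 6)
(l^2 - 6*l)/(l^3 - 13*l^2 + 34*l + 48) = l/(l^2 - 7*l - 8)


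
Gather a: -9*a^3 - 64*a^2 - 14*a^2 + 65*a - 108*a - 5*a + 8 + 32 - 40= -9*a^3 - 78*a^2 - 48*a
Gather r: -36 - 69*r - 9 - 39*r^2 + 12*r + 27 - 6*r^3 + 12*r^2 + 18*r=-6*r^3 - 27*r^2 - 39*r - 18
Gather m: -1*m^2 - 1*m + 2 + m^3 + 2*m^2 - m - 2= m^3 + m^2 - 2*m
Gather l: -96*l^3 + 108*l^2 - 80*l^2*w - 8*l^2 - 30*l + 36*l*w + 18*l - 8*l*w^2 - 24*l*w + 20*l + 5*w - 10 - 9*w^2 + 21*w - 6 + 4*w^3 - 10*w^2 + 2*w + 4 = -96*l^3 + l^2*(100 - 80*w) + l*(-8*w^2 + 12*w + 8) + 4*w^3 - 19*w^2 + 28*w - 12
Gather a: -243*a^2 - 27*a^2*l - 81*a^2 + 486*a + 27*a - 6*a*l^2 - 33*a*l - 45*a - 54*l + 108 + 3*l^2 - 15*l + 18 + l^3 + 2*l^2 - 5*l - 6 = a^2*(-27*l - 324) + a*(-6*l^2 - 33*l + 468) + l^3 + 5*l^2 - 74*l + 120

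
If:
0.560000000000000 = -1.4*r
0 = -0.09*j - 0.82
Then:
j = -9.11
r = -0.40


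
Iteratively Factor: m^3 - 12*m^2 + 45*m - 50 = (m - 5)*(m^2 - 7*m + 10) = (m - 5)*(m - 2)*(m - 5)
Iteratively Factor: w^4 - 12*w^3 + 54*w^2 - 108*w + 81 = (w - 3)*(w^3 - 9*w^2 + 27*w - 27) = (w - 3)^2*(w^2 - 6*w + 9) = (w - 3)^3*(w - 3)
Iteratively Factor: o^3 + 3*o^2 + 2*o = (o + 2)*(o^2 + o) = (o + 1)*(o + 2)*(o)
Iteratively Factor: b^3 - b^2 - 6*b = (b - 3)*(b^2 + 2*b) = b*(b - 3)*(b + 2)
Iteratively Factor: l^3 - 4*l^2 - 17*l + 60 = (l - 3)*(l^2 - l - 20) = (l - 5)*(l - 3)*(l + 4)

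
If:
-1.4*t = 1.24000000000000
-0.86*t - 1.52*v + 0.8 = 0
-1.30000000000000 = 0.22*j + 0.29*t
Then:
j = -4.74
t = -0.89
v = 1.03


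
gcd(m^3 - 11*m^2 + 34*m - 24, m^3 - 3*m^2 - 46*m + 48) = m - 1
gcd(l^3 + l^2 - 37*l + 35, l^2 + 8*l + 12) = 1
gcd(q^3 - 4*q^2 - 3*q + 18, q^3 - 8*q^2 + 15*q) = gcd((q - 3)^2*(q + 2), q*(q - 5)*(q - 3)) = q - 3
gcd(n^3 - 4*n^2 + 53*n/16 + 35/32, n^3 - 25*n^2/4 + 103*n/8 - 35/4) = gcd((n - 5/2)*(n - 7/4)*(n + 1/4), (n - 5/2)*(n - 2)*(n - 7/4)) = n^2 - 17*n/4 + 35/8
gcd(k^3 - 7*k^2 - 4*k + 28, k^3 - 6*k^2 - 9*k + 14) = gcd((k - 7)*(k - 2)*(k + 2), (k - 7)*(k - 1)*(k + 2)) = k^2 - 5*k - 14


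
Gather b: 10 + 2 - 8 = 4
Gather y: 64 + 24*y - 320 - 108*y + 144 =-84*y - 112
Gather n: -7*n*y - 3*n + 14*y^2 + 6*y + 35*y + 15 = n*(-7*y - 3) + 14*y^2 + 41*y + 15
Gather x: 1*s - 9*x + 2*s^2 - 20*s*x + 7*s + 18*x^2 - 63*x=2*s^2 + 8*s + 18*x^2 + x*(-20*s - 72)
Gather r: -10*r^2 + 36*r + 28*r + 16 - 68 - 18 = -10*r^2 + 64*r - 70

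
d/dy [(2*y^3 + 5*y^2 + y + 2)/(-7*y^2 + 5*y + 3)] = (-14*y^4 + 20*y^3 + 50*y^2 + 58*y - 7)/(49*y^4 - 70*y^3 - 17*y^2 + 30*y + 9)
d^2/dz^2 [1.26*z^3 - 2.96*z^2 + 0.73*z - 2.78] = 7.56*z - 5.92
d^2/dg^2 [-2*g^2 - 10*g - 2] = -4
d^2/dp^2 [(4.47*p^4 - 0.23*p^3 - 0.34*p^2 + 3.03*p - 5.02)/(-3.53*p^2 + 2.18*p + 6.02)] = (-111.400446*p^6 + 206.390628*p^5 + 442.481724000001*p^4 - 996.918674*p^3 - 1507.150956*p^2 - 568.109604*p + 365.242608)/(43.986977*p^6 - 81.494286*p^5 - 174.715938*p^4 + 267.597616*p^3 + 297.957492*p^2 - 237.012216*p - 218.167208)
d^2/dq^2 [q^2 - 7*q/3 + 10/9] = 2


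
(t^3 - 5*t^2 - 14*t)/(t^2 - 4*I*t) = (t^2 - 5*t - 14)/(t - 4*I)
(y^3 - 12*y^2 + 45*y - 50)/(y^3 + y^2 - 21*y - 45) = (y^2 - 7*y + 10)/(y^2 + 6*y + 9)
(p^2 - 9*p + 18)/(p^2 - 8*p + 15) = (p - 6)/(p - 5)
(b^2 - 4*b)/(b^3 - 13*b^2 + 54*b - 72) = b/(b^2 - 9*b + 18)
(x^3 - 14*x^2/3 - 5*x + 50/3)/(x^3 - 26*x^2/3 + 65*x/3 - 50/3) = (x + 2)/(x - 2)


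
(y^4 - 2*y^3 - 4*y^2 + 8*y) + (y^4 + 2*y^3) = 2*y^4 - 4*y^2 + 8*y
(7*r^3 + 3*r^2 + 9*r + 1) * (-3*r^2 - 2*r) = -21*r^5 - 23*r^4 - 33*r^3 - 21*r^2 - 2*r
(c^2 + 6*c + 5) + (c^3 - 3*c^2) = c^3 - 2*c^2 + 6*c + 5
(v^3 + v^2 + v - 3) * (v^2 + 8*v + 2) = v^5 + 9*v^4 + 11*v^3 + 7*v^2 - 22*v - 6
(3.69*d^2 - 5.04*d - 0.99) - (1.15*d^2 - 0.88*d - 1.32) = 2.54*d^2 - 4.16*d + 0.33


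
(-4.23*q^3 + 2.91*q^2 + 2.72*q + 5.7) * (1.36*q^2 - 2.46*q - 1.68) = -5.7528*q^5 + 14.3634*q^4 + 3.647*q^3 - 3.828*q^2 - 18.5916*q - 9.576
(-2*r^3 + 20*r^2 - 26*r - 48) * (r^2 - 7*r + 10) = -2*r^5 + 34*r^4 - 186*r^3 + 334*r^2 + 76*r - 480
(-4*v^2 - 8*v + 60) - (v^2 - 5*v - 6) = -5*v^2 - 3*v + 66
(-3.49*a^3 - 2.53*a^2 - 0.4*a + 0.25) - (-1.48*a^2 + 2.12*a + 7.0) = -3.49*a^3 - 1.05*a^2 - 2.52*a - 6.75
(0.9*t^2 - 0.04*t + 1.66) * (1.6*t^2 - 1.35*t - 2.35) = 1.44*t^4 - 1.279*t^3 + 0.595*t^2 - 2.147*t - 3.901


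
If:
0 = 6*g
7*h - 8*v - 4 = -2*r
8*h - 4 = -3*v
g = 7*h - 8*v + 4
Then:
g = 0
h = 4/17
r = 4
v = 12/17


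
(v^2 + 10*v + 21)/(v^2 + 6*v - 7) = (v + 3)/(v - 1)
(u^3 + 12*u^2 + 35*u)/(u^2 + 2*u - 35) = u*(u + 5)/(u - 5)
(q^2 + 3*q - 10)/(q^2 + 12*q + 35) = (q - 2)/(q + 7)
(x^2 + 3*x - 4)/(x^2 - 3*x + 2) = (x + 4)/(x - 2)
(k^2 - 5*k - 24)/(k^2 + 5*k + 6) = (k - 8)/(k + 2)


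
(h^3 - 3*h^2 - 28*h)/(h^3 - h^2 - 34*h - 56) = h/(h + 2)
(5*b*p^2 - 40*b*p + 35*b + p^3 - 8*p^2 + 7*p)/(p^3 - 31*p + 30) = (5*b*p - 35*b + p^2 - 7*p)/(p^2 + p - 30)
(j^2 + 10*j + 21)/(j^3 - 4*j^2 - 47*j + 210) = (j + 3)/(j^2 - 11*j + 30)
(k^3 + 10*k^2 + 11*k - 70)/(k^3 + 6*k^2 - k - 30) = (k + 7)/(k + 3)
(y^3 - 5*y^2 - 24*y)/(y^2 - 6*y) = (y^2 - 5*y - 24)/(y - 6)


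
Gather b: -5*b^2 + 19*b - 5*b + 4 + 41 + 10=-5*b^2 + 14*b + 55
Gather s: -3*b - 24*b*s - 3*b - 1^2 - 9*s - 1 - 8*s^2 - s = -6*b - 8*s^2 + s*(-24*b - 10) - 2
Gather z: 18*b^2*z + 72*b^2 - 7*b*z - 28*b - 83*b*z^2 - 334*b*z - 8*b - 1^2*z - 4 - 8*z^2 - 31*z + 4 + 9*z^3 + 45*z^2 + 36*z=72*b^2 - 36*b + 9*z^3 + z^2*(37 - 83*b) + z*(18*b^2 - 341*b + 4)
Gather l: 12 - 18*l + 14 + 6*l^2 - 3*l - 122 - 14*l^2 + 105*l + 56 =-8*l^2 + 84*l - 40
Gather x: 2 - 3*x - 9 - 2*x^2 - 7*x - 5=-2*x^2 - 10*x - 12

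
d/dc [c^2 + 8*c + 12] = 2*c + 8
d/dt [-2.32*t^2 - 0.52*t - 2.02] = -4.64*t - 0.52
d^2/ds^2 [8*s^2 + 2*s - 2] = 16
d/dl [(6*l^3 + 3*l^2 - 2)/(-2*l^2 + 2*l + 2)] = (-3*l^4 + 6*l^3 + 21*l^2/2 + l + 1)/(l^4 - 2*l^3 - l^2 + 2*l + 1)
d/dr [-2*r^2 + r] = 1 - 4*r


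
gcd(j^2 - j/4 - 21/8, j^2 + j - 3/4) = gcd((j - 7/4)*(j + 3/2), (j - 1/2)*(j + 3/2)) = j + 3/2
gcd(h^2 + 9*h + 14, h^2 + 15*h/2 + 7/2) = h + 7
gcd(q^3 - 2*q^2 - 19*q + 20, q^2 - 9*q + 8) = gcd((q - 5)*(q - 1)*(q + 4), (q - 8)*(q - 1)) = q - 1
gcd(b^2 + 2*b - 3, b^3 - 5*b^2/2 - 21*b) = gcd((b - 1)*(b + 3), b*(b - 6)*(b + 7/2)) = 1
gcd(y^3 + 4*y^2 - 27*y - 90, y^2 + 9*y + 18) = y^2 + 9*y + 18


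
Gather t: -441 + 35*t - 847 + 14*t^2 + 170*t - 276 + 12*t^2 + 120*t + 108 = 26*t^2 + 325*t - 1456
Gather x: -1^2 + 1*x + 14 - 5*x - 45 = -4*x - 32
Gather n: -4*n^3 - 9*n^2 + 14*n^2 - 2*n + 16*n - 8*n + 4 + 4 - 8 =-4*n^3 + 5*n^2 + 6*n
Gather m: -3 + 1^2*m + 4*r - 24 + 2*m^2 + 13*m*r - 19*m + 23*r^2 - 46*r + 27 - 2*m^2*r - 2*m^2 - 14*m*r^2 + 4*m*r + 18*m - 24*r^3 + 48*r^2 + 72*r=-2*m^2*r + m*(-14*r^2 + 17*r) - 24*r^3 + 71*r^2 + 30*r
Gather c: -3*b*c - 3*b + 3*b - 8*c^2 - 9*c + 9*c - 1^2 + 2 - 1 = -3*b*c - 8*c^2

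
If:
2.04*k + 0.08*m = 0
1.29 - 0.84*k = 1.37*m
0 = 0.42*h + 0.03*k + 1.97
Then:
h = -4.69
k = -0.04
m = 0.96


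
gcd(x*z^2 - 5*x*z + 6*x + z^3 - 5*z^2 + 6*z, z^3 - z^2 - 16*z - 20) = 1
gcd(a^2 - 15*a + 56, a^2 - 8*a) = a - 8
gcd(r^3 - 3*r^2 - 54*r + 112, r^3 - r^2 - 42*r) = 1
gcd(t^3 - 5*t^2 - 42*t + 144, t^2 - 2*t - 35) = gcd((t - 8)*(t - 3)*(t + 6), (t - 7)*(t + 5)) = 1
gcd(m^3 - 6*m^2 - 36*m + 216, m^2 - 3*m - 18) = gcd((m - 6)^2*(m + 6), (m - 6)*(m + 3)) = m - 6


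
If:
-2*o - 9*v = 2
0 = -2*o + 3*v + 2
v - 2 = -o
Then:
No Solution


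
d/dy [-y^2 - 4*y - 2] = -2*y - 4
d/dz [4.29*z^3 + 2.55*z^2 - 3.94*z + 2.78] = 12.87*z^2 + 5.1*z - 3.94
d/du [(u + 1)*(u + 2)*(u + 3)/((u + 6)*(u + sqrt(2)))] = (-(u + 1)*(u + 2)*(u + 3)*(u + 6) - (u + 1)*(u + 2)*(u + 3)*(u + sqrt(2)) + (u + 6)*(u + sqrt(2))*((u + 1)*(u + 2) + (u + 1)*(u + 3) + (u + 2)*(u + 3)))/((u + 6)^2*(u + sqrt(2))^2)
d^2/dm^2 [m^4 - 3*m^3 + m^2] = 12*m^2 - 18*m + 2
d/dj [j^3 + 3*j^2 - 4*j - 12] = 3*j^2 + 6*j - 4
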